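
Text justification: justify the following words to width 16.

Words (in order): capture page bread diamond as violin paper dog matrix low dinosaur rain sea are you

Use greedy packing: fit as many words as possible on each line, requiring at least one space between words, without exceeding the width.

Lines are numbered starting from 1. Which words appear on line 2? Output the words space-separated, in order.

Line 1: ['capture', 'page'] (min_width=12, slack=4)
Line 2: ['bread', 'diamond', 'as'] (min_width=16, slack=0)
Line 3: ['violin', 'paper', 'dog'] (min_width=16, slack=0)
Line 4: ['matrix', 'low'] (min_width=10, slack=6)
Line 5: ['dinosaur', 'rain'] (min_width=13, slack=3)
Line 6: ['sea', 'are', 'you'] (min_width=11, slack=5)

Answer: bread diamond as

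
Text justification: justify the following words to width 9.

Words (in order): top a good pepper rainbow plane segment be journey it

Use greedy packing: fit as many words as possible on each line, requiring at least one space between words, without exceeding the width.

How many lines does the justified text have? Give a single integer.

Answer: 9

Derivation:
Line 1: ['top', 'a'] (min_width=5, slack=4)
Line 2: ['good'] (min_width=4, slack=5)
Line 3: ['pepper'] (min_width=6, slack=3)
Line 4: ['rainbow'] (min_width=7, slack=2)
Line 5: ['plane'] (min_width=5, slack=4)
Line 6: ['segment'] (min_width=7, slack=2)
Line 7: ['be'] (min_width=2, slack=7)
Line 8: ['journey'] (min_width=7, slack=2)
Line 9: ['it'] (min_width=2, slack=7)
Total lines: 9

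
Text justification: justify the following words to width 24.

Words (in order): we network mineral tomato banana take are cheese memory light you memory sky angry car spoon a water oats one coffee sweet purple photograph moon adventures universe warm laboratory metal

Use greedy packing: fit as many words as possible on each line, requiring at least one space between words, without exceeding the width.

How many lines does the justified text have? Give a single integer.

Line 1: ['we', 'network', 'mineral'] (min_width=18, slack=6)
Line 2: ['tomato', 'banana', 'take', 'are'] (min_width=22, slack=2)
Line 3: ['cheese', 'memory', 'light', 'you'] (min_width=23, slack=1)
Line 4: ['memory', 'sky', 'angry', 'car'] (min_width=20, slack=4)
Line 5: ['spoon', 'a', 'water', 'oats', 'one'] (min_width=22, slack=2)
Line 6: ['coffee', 'sweet', 'purple'] (min_width=19, slack=5)
Line 7: ['photograph', 'moon'] (min_width=15, slack=9)
Line 8: ['adventures', 'universe', 'warm'] (min_width=24, slack=0)
Line 9: ['laboratory', 'metal'] (min_width=16, slack=8)
Total lines: 9

Answer: 9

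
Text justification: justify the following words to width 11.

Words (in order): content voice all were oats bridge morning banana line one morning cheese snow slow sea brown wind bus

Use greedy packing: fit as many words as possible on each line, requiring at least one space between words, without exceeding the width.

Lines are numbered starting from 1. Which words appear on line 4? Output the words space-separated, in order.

Line 1: ['content'] (min_width=7, slack=4)
Line 2: ['voice', 'all'] (min_width=9, slack=2)
Line 3: ['were', 'oats'] (min_width=9, slack=2)
Line 4: ['bridge'] (min_width=6, slack=5)
Line 5: ['morning'] (min_width=7, slack=4)
Line 6: ['banana', 'line'] (min_width=11, slack=0)
Line 7: ['one', 'morning'] (min_width=11, slack=0)
Line 8: ['cheese', 'snow'] (min_width=11, slack=0)
Line 9: ['slow', 'sea'] (min_width=8, slack=3)
Line 10: ['brown', 'wind'] (min_width=10, slack=1)
Line 11: ['bus'] (min_width=3, slack=8)

Answer: bridge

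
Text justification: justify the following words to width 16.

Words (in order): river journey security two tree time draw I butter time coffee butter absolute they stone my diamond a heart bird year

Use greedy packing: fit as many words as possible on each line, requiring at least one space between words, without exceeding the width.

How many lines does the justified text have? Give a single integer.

Answer: 9

Derivation:
Line 1: ['river', 'journey'] (min_width=13, slack=3)
Line 2: ['security', 'two'] (min_width=12, slack=4)
Line 3: ['tree', 'time', 'draw', 'I'] (min_width=16, slack=0)
Line 4: ['butter', 'time'] (min_width=11, slack=5)
Line 5: ['coffee', 'butter'] (min_width=13, slack=3)
Line 6: ['absolute', 'they'] (min_width=13, slack=3)
Line 7: ['stone', 'my', 'diamond'] (min_width=16, slack=0)
Line 8: ['a', 'heart', 'bird'] (min_width=12, slack=4)
Line 9: ['year'] (min_width=4, slack=12)
Total lines: 9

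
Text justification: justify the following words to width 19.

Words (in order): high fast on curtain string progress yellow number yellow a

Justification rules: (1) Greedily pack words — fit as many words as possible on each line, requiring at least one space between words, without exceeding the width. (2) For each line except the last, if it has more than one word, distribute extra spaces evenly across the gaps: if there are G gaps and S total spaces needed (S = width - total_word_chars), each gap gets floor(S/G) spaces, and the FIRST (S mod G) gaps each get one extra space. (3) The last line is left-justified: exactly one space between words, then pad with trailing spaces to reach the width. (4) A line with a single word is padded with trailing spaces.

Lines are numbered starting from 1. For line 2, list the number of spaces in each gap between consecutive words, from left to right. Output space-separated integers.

Line 1: ['high', 'fast', 'on'] (min_width=12, slack=7)
Line 2: ['curtain', 'string'] (min_width=14, slack=5)
Line 3: ['progress', 'yellow'] (min_width=15, slack=4)
Line 4: ['number', 'yellow', 'a'] (min_width=15, slack=4)

Answer: 6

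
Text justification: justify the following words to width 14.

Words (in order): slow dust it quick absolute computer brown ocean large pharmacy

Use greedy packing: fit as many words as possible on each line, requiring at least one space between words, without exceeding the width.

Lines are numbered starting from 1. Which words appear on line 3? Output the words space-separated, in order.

Answer: computer brown

Derivation:
Line 1: ['slow', 'dust', 'it'] (min_width=12, slack=2)
Line 2: ['quick', 'absolute'] (min_width=14, slack=0)
Line 3: ['computer', 'brown'] (min_width=14, slack=0)
Line 4: ['ocean', 'large'] (min_width=11, slack=3)
Line 5: ['pharmacy'] (min_width=8, slack=6)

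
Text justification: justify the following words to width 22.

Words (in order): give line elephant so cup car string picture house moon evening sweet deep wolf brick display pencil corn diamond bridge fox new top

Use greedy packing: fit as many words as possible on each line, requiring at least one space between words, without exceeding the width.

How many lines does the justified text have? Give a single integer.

Line 1: ['give', 'line', 'elephant', 'so'] (min_width=21, slack=1)
Line 2: ['cup', 'car', 'string', 'picture'] (min_width=22, slack=0)
Line 3: ['house', 'moon', 'evening'] (min_width=18, slack=4)
Line 4: ['sweet', 'deep', 'wolf', 'brick'] (min_width=21, slack=1)
Line 5: ['display', 'pencil', 'corn'] (min_width=19, slack=3)
Line 6: ['diamond', 'bridge', 'fox', 'new'] (min_width=22, slack=0)
Line 7: ['top'] (min_width=3, slack=19)
Total lines: 7

Answer: 7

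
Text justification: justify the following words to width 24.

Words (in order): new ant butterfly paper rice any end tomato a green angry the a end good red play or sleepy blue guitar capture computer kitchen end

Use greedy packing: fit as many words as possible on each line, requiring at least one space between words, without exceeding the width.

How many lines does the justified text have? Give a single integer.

Answer: 6

Derivation:
Line 1: ['new', 'ant', 'butterfly', 'paper'] (min_width=23, slack=1)
Line 2: ['rice', 'any', 'end', 'tomato', 'a'] (min_width=21, slack=3)
Line 3: ['green', 'angry', 'the', 'a', 'end'] (min_width=21, slack=3)
Line 4: ['good', 'red', 'play', 'or', 'sleepy'] (min_width=23, slack=1)
Line 5: ['blue', 'guitar', 'capture'] (min_width=19, slack=5)
Line 6: ['computer', 'kitchen', 'end'] (min_width=20, slack=4)
Total lines: 6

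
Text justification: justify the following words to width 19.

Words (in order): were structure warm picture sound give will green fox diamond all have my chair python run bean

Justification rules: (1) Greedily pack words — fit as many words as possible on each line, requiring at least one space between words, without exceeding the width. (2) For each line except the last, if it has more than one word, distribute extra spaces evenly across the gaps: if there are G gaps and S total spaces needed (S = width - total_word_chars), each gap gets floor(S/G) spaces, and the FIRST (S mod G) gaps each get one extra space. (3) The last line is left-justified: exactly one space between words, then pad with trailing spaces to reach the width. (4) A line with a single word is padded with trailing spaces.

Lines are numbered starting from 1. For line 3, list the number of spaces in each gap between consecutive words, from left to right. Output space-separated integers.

Line 1: ['were', 'structure', 'warm'] (min_width=19, slack=0)
Line 2: ['picture', 'sound', 'give'] (min_width=18, slack=1)
Line 3: ['will', 'green', 'fox'] (min_width=14, slack=5)
Line 4: ['diamond', 'all', 'have', 'my'] (min_width=19, slack=0)
Line 5: ['chair', 'python', 'run'] (min_width=16, slack=3)
Line 6: ['bean'] (min_width=4, slack=15)

Answer: 4 3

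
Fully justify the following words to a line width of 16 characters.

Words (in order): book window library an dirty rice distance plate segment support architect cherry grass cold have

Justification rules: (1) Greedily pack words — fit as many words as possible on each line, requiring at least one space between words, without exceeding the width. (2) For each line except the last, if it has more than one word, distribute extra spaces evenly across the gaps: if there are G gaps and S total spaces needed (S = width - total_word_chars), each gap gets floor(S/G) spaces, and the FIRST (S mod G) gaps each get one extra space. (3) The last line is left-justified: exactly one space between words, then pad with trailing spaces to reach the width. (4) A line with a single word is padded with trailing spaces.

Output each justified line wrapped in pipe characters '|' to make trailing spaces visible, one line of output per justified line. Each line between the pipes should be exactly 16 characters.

Answer: |book      window|
|library an dirty|
|rice    distance|
|plate    segment|
|support         |
|architect cherry|
|grass cold have |

Derivation:
Line 1: ['book', 'window'] (min_width=11, slack=5)
Line 2: ['library', 'an', 'dirty'] (min_width=16, slack=0)
Line 3: ['rice', 'distance'] (min_width=13, slack=3)
Line 4: ['plate', 'segment'] (min_width=13, slack=3)
Line 5: ['support'] (min_width=7, slack=9)
Line 6: ['architect', 'cherry'] (min_width=16, slack=0)
Line 7: ['grass', 'cold', 'have'] (min_width=15, slack=1)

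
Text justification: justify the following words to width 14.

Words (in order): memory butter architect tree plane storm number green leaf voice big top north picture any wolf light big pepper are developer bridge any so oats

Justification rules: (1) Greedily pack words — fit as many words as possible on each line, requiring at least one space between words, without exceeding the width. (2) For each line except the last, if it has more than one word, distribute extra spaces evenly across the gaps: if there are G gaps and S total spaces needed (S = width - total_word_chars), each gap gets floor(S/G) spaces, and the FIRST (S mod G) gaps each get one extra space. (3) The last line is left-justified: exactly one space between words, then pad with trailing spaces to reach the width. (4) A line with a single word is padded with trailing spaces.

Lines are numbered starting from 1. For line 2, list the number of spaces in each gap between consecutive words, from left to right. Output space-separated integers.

Answer: 1

Derivation:
Line 1: ['memory', 'butter'] (min_width=13, slack=1)
Line 2: ['architect', 'tree'] (min_width=14, slack=0)
Line 3: ['plane', 'storm'] (min_width=11, slack=3)
Line 4: ['number', 'green'] (min_width=12, slack=2)
Line 5: ['leaf', 'voice', 'big'] (min_width=14, slack=0)
Line 6: ['top', 'north'] (min_width=9, slack=5)
Line 7: ['picture', 'any'] (min_width=11, slack=3)
Line 8: ['wolf', 'light', 'big'] (min_width=14, slack=0)
Line 9: ['pepper', 'are'] (min_width=10, slack=4)
Line 10: ['developer'] (min_width=9, slack=5)
Line 11: ['bridge', 'any', 'so'] (min_width=13, slack=1)
Line 12: ['oats'] (min_width=4, slack=10)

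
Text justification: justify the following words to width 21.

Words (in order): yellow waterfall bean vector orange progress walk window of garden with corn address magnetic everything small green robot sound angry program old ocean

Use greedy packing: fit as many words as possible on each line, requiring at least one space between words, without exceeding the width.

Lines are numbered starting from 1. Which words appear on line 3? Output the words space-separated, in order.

Line 1: ['yellow', 'waterfall', 'bean'] (min_width=21, slack=0)
Line 2: ['vector', 'orange'] (min_width=13, slack=8)
Line 3: ['progress', 'walk', 'window'] (min_width=20, slack=1)
Line 4: ['of', 'garden', 'with', 'corn'] (min_width=19, slack=2)
Line 5: ['address', 'magnetic'] (min_width=16, slack=5)
Line 6: ['everything', 'small'] (min_width=16, slack=5)
Line 7: ['green', 'robot', 'sound'] (min_width=17, slack=4)
Line 8: ['angry', 'program', 'old'] (min_width=17, slack=4)
Line 9: ['ocean'] (min_width=5, slack=16)

Answer: progress walk window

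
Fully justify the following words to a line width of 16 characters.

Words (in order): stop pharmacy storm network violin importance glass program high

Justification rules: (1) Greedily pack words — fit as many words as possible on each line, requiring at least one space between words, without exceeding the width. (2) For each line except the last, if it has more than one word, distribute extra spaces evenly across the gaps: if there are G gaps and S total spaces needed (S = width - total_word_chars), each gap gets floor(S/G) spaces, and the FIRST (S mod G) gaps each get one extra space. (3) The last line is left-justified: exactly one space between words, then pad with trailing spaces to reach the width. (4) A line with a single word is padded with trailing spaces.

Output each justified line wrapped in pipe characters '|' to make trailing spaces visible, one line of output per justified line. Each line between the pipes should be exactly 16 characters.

Line 1: ['stop', 'pharmacy'] (min_width=13, slack=3)
Line 2: ['storm', 'network'] (min_width=13, slack=3)
Line 3: ['violin'] (min_width=6, slack=10)
Line 4: ['importance', 'glass'] (min_width=16, slack=0)
Line 5: ['program', 'high'] (min_width=12, slack=4)

Answer: |stop    pharmacy|
|storm    network|
|violin          |
|importance glass|
|program high    |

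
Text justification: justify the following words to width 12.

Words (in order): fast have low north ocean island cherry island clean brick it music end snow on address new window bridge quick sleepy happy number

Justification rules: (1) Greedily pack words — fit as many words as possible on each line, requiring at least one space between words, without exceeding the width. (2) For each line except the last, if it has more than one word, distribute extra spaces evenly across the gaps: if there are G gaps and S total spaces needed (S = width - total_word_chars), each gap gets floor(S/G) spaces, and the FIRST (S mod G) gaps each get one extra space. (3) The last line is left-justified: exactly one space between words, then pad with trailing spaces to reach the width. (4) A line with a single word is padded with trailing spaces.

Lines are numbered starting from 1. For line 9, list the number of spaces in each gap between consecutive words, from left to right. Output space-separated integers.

Line 1: ['fast', 'have'] (min_width=9, slack=3)
Line 2: ['low', 'north'] (min_width=9, slack=3)
Line 3: ['ocean', 'island'] (min_width=12, slack=0)
Line 4: ['cherry'] (min_width=6, slack=6)
Line 5: ['island', 'clean'] (min_width=12, slack=0)
Line 6: ['brick', 'it'] (min_width=8, slack=4)
Line 7: ['music', 'end'] (min_width=9, slack=3)
Line 8: ['snow', 'on'] (min_width=7, slack=5)
Line 9: ['address', 'new'] (min_width=11, slack=1)
Line 10: ['window'] (min_width=6, slack=6)
Line 11: ['bridge', 'quick'] (min_width=12, slack=0)
Line 12: ['sleepy', 'happy'] (min_width=12, slack=0)
Line 13: ['number'] (min_width=6, slack=6)

Answer: 2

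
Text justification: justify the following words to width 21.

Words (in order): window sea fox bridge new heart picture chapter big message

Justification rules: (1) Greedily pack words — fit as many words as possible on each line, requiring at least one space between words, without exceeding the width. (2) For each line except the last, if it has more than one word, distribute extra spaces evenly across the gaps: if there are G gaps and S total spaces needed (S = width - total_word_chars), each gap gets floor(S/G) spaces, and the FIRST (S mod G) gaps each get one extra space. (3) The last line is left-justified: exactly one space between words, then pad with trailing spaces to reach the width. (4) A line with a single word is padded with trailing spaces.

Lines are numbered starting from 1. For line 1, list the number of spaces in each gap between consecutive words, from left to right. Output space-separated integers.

Line 1: ['window', 'sea', 'fox', 'bridge'] (min_width=21, slack=0)
Line 2: ['new', 'heart', 'picture'] (min_width=17, slack=4)
Line 3: ['chapter', 'big', 'message'] (min_width=19, slack=2)

Answer: 1 1 1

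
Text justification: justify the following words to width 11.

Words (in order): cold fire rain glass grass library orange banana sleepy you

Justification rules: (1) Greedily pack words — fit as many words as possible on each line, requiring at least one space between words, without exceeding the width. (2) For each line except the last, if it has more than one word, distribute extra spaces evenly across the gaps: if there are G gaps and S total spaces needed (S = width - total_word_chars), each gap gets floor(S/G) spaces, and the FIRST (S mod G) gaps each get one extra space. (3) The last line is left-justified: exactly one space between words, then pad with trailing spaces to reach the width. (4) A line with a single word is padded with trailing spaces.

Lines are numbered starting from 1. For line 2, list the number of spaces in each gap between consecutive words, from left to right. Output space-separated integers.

Line 1: ['cold', 'fire'] (min_width=9, slack=2)
Line 2: ['rain', 'glass'] (min_width=10, slack=1)
Line 3: ['grass'] (min_width=5, slack=6)
Line 4: ['library'] (min_width=7, slack=4)
Line 5: ['orange'] (min_width=6, slack=5)
Line 6: ['banana'] (min_width=6, slack=5)
Line 7: ['sleepy', 'you'] (min_width=10, slack=1)

Answer: 2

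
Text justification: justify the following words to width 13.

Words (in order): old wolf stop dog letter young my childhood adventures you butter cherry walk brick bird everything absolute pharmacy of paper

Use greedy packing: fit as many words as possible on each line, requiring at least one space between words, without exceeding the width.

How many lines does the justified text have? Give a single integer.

Answer: 12

Derivation:
Line 1: ['old', 'wolf', 'stop'] (min_width=13, slack=0)
Line 2: ['dog', 'letter'] (min_width=10, slack=3)
Line 3: ['young', 'my'] (min_width=8, slack=5)
Line 4: ['childhood'] (min_width=9, slack=4)
Line 5: ['adventures'] (min_width=10, slack=3)
Line 6: ['you', 'butter'] (min_width=10, slack=3)
Line 7: ['cherry', 'walk'] (min_width=11, slack=2)
Line 8: ['brick', 'bird'] (min_width=10, slack=3)
Line 9: ['everything'] (min_width=10, slack=3)
Line 10: ['absolute'] (min_width=8, slack=5)
Line 11: ['pharmacy', 'of'] (min_width=11, slack=2)
Line 12: ['paper'] (min_width=5, slack=8)
Total lines: 12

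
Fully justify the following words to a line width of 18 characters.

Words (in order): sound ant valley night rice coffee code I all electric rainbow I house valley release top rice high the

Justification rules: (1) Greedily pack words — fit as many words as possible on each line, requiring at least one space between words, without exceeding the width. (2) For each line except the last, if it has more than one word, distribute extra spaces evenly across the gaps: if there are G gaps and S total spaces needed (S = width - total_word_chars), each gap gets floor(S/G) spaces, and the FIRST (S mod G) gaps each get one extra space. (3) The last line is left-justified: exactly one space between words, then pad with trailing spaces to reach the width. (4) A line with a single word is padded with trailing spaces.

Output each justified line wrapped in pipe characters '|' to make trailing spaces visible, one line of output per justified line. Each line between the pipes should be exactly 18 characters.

Answer: |sound  ant  valley|
|night  rice coffee|
|code     I     all|
|electric rainbow I|
|house       valley|
|release  top  rice|
|high the          |

Derivation:
Line 1: ['sound', 'ant', 'valley'] (min_width=16, slack=2)
Line 2: ['night', 'rice', 'coffee'] (min_width=17, slack=1)
Line 3: ['code', 'I', 'all'] (min_width=10, slack=8)
Line 4: ['electric', 'rainbow', 'I'] (min_width=18, slack=0)
Line 5: ['house', 'valley'] (min_width=12, slack=6)
Line 6: ['release', 'top', 'rice'] (min_width=16, slack=2)
Line 7: ['high', 'the'] (min_width=8, slack=10)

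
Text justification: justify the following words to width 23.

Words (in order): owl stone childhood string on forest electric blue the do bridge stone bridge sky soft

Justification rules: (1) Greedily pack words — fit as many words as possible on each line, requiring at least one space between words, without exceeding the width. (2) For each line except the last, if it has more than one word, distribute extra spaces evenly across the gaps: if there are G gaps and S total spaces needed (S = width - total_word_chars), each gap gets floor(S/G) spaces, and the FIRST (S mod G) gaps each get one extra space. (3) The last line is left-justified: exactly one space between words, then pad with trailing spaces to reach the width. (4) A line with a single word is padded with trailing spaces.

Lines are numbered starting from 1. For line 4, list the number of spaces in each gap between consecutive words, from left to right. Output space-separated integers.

Answer: 1 1 1

Derivation:
Line 1: ['owl', 'stone', 'childhood'] (min_width=19, slack=4)
Line 2: ['string', 'on', 'forest'] (min_width=16, slack=7)
Line 3: ['electric', 'blue', 'the', 'do'] (min_width=20, slack=3)
Line 4: ['bridge', 'stone', 'bridge', 'sky'] (min_width=23, slack=0)
Line 5: ['soft'] (min_width=4, slack=19)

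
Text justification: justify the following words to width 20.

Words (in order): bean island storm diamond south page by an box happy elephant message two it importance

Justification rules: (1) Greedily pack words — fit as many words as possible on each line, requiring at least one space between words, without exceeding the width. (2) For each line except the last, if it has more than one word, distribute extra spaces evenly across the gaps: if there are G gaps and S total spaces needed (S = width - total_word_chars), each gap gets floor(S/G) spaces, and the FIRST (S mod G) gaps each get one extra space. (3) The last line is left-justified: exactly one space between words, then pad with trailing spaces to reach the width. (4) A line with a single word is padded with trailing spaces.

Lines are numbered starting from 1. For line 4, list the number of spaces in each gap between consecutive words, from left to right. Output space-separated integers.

Line 1: ['bean', 'island', 'storm'] (min_width=17, slack=3)
Line 2: ['diamond', 'south', 'page'] (min_width=18, slack=2)
Line 3: ['by', 'an', 'box', 'happy'] (min_width=15, slack=5)
Line 4: ['elephant', 'message', 'two'] (min_width=20, slack=0)
Line 5: ['it', 'importance'] (min_width=13, slack=7)

Answer: 1 1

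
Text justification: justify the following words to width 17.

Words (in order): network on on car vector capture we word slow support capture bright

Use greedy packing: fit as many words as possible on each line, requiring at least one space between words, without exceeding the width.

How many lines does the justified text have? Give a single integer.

Line 1: ['network', 'on', 'on', 'car'] (min_width=17, slack=0)
Line 2: ['vector', 'capture', 'we'] (min_width=17, slack=0)
Line 3: ['word', 'slow', 'support'] (min_width=17, slack=0)
Line 4: ['capture', 'bright'] (min_width=14, slack=3)
Total lines: 4

Answer: 4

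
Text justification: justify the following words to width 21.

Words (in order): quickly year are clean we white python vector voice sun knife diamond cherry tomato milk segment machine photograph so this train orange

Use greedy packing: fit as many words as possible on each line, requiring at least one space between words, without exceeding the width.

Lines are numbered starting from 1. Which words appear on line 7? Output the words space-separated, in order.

Answer: this train orange

Derivation:
Line 1: ['quickly', 'year', 'are'] (min_width=16, slack=5)
Line 2: ['clean', 'we', 'white', 'python'] (min_width=21, slack=0)
Line 3: ['vector', 'voice', 'sun'] (min_width=16, slack=5)
Line 4: ['knife', 'diamond', 'cherry'] (min_width=20, slack=1)
Line 5: ['tomato', 'milk', 'segment'] (min_width=19, slack=2)
Line 6: ['machine', 'photograph', 'so'] (min_width=21, slack=0)
Line 7: ['this', 'train', 'orange'] (min_width=17, slack=4)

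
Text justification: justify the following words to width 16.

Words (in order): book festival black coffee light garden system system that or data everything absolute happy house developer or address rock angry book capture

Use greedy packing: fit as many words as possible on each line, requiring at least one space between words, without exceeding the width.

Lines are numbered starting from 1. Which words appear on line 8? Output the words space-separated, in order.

Answer: house developer

Derivation:
Line 1: ['book', 'festival'] (min_width=13, slack=3)
Line 2: ['black', 'coffee'] (min_width=12, slack=4)
Line 3: ['light', 'garden'] (min_width=12, slack=4)
Line 4: ['system', 'system'] (min_width=13, slack=3)
Line 5: ['that', 'or', 'data'] (min_width=12, slack=4)
Line 6: ['everything'] (min_width=10, slack=6)
Line 7: ['absolute', 'happy'] (min_width=14, slack=2)
Line 8: ['house', 'developer'] (min_width=15, slack=1)
Line 9: ['or', 'address', 'rock'] (min_width=15, slack=1)
Line 10: ['angry', 'book'] (min_width=10, slack=6)
Line 11: ['capture'] (min_width=7, slack=9)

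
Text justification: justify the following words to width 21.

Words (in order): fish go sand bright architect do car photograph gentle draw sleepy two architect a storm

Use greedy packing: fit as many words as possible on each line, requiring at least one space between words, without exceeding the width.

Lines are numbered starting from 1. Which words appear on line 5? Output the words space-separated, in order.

Answer: architect a storm

Derivation:
Line 1: ['fish', 'go', 'sand', 'bright'] (min_width=19, slack=2)
Line 2: ['architect', 'do', 'car'] (min_width=16, slack=5)
Line 3: ['photograph', 'gentle'] (min_width=17, slack=4)
Line 4: ['draw', 'sleepy', 'two'] (min_width=15, slack=6)
Line 5: ['architect', 'a', 'storm'] (min_width=17, slack=4)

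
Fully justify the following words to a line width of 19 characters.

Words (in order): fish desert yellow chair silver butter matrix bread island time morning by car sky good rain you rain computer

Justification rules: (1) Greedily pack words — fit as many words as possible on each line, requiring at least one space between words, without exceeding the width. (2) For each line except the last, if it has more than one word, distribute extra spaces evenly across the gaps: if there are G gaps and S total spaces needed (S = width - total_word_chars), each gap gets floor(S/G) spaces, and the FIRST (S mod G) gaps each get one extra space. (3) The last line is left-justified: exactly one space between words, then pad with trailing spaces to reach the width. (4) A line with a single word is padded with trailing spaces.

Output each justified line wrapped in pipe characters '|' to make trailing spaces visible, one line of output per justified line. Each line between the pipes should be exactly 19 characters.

Line 1: ['fish', 'desert', 'yellow'] (min_width=18, slack=1)
Line 2: ['chair', 'silver', 'butter'] (min_width=19, slack=0)
Line 3: ['matrix', 'bread', 'island'] (min_width=19, slack=0)
Line 4: ['time', 'morning', 'by', 'car'] (min_width=19, slack=0)
Line 5: ['sky', 'good', 'rain', 'you'] (min_width=17, slack=2)
Line 6: ['rain', 'computer'] (min_width=13, slack=6)

Answer: |fish  desert yellow|
|chair silver butter|
|matrix bread island|
|time morning by car|
|sky  good  rain you|
|rain computer      |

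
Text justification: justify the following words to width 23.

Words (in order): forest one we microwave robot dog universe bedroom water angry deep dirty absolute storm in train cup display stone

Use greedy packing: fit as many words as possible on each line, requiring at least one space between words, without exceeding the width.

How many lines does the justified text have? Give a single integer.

Answer: 6

Derivation:
Line 1: ['forest', 'one', 'we', 'microwave'] (min_width=23, slack=0)
Line 2: ['robot', 'dog', 'universe'] (min_width=18, slack=5)
Line 3: ['bedroom', 'water', 'angry'] (min_width=19, slack=4)
Line 4: ['deep', 'dirty', 'absolute'] (min_width=19, slack=4)
Line 5: ['storm', 'in', 'train', 'cup'] (min_width=18, slack=5)
Line 6: ['display', 'stone'] (min_width=13, slack=10)
Total lines: 6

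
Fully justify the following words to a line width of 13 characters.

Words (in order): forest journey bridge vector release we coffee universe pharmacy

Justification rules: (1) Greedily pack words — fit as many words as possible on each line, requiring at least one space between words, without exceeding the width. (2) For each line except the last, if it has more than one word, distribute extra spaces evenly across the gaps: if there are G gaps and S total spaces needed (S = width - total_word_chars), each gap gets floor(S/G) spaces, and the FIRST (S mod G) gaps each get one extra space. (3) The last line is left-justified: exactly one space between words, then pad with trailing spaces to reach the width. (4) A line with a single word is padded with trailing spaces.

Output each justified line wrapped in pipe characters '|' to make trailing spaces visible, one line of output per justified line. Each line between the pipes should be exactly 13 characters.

Answer: |forest       |
|journey      |
|bridge vector|
|release    we|
|coffee       |
|universe     |
|pharmacy     |

Derivation:
Line 1: ['forest'] (min_width=6, slack=7)
Line 2: ['journey'] (min_width=7, slack=6)
Line 3: ['bridge', 'vector'] (min_width=13, slack=0)
Line 4: ['release', 'we'] (min_width=10, slack=3)
Line 5: ['coffee'] (min_width=6, slack=7)
Line 6: ['universe'] (min_width=8, slack=5)
Line 7: ['pharmacy'] (min_width=8, slack=5)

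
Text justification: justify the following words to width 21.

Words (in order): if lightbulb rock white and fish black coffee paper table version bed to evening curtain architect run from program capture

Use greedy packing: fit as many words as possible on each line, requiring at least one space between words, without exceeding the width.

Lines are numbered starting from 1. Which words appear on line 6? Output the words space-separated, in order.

Answer: architect run from

Derivation:
Line 1: ['if', 'lightbulb', 'rock'] (min_width=17, slack=4)
Line 2: ['white', 'and', 'fish', 'black'] (min_width=20, slack=1)
Line 3: ['coffee', 'paper', 'table'] (min_width=18, slack=3)
Line 4: ['version', 'bed', 'to'] (min_width=14, slack=7)
Line 5: ['evening', 'curtain'] (min_width=15, slack=6)
Line 6: ['architect', 'run', 'from'] (min_width=18, slack=3)
Line 7: ['program', 'capture'] (min_width=15, slack=6)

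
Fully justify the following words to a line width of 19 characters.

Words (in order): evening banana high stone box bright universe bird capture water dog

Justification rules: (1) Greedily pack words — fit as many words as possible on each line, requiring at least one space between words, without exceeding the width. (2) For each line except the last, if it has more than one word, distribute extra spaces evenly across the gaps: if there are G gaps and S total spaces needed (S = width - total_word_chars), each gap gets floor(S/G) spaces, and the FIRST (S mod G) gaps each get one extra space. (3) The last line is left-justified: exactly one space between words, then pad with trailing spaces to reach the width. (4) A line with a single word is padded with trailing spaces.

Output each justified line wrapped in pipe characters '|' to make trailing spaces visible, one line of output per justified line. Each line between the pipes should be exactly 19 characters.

Line 1: ['evening', 'banana', 'high'] (min_width=19, slack=0)
Line 2: ['stone', 'box', 'bright'] (min_width=16, slack=3)
Line 3: ['universe', 'bird'] (min_width=13, slack=6)
Line 4: ['capture', 'water', 'dog'] (min_width=17, slack=2)

Answer: |evening banana high|
|stone   box  bright|
|universe       bird|
|capture water dog  |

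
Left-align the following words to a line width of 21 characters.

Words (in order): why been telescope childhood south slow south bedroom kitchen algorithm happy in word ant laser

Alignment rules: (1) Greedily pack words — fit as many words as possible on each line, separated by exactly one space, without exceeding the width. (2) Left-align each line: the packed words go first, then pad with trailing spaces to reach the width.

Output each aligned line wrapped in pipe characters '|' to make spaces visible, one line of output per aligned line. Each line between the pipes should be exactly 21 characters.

Line 1: ['why', 'been', 'telescope'] (min_width=18, slack=3)
Line 2: ['childhood', 'south', 'slow'] (min_width=20, slack=1)
Line 3: ['south', 'bedroom', 'kitchen'] (min_width=21, slack=0)
Line 4: ['algorithm', 'happy', 'in'] (min_width=18, slack=3)
Line 5: ['word', 'ant', 'laser'] (min_width=14, slack=7)

Answer: |why been telescope   |
|childhood south slow |
|south bedroom kitchen|
|algorithm happy in   |
|word ant laser       |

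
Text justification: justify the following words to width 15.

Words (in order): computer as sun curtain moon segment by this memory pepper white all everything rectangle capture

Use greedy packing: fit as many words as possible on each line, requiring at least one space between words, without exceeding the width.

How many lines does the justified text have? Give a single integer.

Answer: 8

Derivation:
Line 1: ['computer', 'as', 'sun'] (min_width=15, slack=0)
Line 2: ['curtain', 'moon'] (min_width=12, slack=3)
Line 3: ['segment', 'by', 'this'] (min_width=15, slack=0)
Line 4: ['memory', 'pepper'] (min_width=13, slack=2)
Line 5: ['white', 'all'] (min_width=9, slack=6)
Line 6: ['everything'] (min_width=10, slack=5)
Line 7: ['rectangle'] (min_width=9, slack=6)
Line 8: ['capture'] (min_width=7, slack=8)
Total lines: 8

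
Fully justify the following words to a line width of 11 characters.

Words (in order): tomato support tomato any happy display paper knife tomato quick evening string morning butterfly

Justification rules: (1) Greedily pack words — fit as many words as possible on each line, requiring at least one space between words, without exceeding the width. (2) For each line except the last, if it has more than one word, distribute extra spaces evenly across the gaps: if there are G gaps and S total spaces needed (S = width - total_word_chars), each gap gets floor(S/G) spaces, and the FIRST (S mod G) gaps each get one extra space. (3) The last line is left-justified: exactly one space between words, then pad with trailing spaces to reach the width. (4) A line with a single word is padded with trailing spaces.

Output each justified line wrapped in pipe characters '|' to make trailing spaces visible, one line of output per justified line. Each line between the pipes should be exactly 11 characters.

Answer: |tomato     |
|support    |
|tomato  any|
|happy      |
|display    |
|paper knife|
|tomato     |
|quick      |
|evening    |
|string     |
|morning    |
|butterfly  |

Derivation:
Line 1: ['tomato'] (min_width=6, slack=5)
Line 2: ['support'] (min_width=7, slack=4)
Line 3: ['tomato', 'any'] (min_width=10, slack=1)
Line 4: ['happy'] (min_width=5, slack=6)
Line 5: ['display'] (min_width=7, slack=4)
Line 6: ['paper', 'knife'] (min_width=11, slack=0)
Line 7: ['tomato'] (min_width=6, slack=5)
Line 8: ['quick'] (min_width=5, slack=6)
Line 9: ['evening'] (min_width=7, slack=4)
Line 10: ['string'] (min_width=6, slack=5)
Line 11: ['morning'] (min_width=7, slack=4)
Line 12: ['butterfly'] (min_width=9, slack=2)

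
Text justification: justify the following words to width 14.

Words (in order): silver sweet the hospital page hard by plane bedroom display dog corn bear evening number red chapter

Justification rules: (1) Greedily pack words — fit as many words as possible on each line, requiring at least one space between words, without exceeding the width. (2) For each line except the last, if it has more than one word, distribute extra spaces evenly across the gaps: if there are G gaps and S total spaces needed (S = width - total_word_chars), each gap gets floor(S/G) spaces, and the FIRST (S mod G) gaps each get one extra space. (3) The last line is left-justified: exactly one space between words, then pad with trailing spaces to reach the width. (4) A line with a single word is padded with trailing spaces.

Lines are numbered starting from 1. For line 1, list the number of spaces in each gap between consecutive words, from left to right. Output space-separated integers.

Line 1: ['silver', 'sweet'] (min_width=12, slack=2)
Line 2: ['the', 'hospital'] (min_width=12, slack=2)
Line 3: ['page', 'hard', 'by'] (min_width=12, slack=2)
Line 4: ['plane', 'bedroom'] (min_width=13, slack=1)
Line 5: ['display', 'dog'] (min_width=11, slack=3)
Line 6: ['corn', 'bear'] (min_width=9, slack=5)
Line 7: ['evening', 'number'] (min_width=14, slack=0)
Line 8: ['red', 'chapter'] (min_width=11, slack=3)

Answer: 3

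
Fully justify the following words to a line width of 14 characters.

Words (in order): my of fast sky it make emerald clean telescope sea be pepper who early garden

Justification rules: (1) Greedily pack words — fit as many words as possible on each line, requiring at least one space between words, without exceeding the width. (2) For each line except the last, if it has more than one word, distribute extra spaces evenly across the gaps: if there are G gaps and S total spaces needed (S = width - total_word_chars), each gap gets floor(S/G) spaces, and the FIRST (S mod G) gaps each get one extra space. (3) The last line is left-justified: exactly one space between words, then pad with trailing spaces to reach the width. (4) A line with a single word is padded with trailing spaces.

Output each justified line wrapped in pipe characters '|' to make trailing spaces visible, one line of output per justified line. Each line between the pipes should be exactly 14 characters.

Answer: |my of fast sky|
|it        make|
|emerald  clean|
|telescope  sea|
|be  pepper who|
|early garden  |

Derivation:
Line 1: ['my', 'of', 'fast', 'sky'] (min_width=14, slack=0)
Line 2: ['it', 'make'] (min_width=7, slack=7)
Line 3: ['emerald', 'clean'] (min_width=13, slack=1)
Line 4: ['telescope', 'sea'] (min_width=13, slack=1)
Line 5: ['be', 'pepper', 'who'] (min_width=13, slack=1)
Line 6: ['early', 'garden'] (min_width=12, slack=2)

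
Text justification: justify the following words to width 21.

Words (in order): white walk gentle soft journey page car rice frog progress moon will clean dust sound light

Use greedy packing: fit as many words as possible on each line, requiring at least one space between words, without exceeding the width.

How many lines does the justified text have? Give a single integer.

Answer: 5

Derivation:
Line 1: ['white', 'walk', 'gentle'] (min_width=17, slack=4)
Line 2: ['soft', 'journey', 'page', 'car'] (min_width=21, slack=0)
Line 3: ['rice', 'frog', 'progress'] (min_width=18, slack=3)
Line 4: ['moon', 'will', 'clean', 'dust'] (min_width=20, slack=1)
Line 5: ['sound', 'light'] (min_width=11, slack=10)
Total lines: 5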